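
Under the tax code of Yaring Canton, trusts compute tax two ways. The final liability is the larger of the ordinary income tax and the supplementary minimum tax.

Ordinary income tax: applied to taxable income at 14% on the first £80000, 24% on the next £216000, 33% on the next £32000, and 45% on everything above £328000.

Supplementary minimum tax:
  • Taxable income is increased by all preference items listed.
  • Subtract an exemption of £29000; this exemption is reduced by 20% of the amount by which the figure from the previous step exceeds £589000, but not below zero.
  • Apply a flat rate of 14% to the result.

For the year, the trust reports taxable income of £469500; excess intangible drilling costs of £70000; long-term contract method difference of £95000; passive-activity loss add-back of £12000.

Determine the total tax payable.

£137275

Supplementary minimum tax:
  Adjusted income: £469500 + £70000 + £95000 + £12000 = £646500
  Exemption: £29000 − 20% × (£646500 − £589000) = £29000 − £11500 = £17500
  Base: £646500 − £17500 = £629000
  £629000 × 14% = £88060

Ordinary income tax:
  £80000 × 14% = £11200
  £216000 × 24% = £51840
  £32000 × 33% = £10560
  £141500 × 45% = £63675
  → £137275

£137275 > £88060, so the ordinary income tax governs.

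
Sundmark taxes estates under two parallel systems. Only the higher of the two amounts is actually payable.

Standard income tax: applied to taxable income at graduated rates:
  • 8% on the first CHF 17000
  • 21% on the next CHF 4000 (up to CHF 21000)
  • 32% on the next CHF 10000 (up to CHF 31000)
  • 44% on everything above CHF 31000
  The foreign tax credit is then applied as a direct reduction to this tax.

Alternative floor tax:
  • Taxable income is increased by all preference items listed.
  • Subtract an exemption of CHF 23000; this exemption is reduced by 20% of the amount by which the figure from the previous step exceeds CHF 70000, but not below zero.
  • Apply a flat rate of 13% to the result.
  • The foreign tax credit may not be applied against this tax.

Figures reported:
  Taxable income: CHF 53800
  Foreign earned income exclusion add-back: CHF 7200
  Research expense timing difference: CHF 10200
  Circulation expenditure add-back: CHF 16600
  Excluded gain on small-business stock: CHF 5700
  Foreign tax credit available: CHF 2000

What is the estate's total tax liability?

CHF 13432

Alternative floor tax:
  Adjusted income: CHF 53800 + CHF 7200 + CHF 10200 + CHF 16600 + CHF 5700 = CHF 93500
  Exemption: CHF 23000 − 20% × (CHF 93500 − CHF 70000) = CHF 23000 − CHF 4700 = CHF 18300
  Base: CHF 93500 − CHF 18300 = CHF 75200
  CHF 75200 × 13% = CHF 9776

Standard income tax:
  CHF 17000 × 8% = CHF 1360
  CHF 4000 × 21% = CHF 840
  CHF 10000 × 32% = CHF 3200
  CHF 22800 × 44% = CHF 10032
  → CHF 15432
  Less foreign tax credit CHF 2000 → CHF 13432

CHF 13432 > CHF 9776, so the standard income tax governs.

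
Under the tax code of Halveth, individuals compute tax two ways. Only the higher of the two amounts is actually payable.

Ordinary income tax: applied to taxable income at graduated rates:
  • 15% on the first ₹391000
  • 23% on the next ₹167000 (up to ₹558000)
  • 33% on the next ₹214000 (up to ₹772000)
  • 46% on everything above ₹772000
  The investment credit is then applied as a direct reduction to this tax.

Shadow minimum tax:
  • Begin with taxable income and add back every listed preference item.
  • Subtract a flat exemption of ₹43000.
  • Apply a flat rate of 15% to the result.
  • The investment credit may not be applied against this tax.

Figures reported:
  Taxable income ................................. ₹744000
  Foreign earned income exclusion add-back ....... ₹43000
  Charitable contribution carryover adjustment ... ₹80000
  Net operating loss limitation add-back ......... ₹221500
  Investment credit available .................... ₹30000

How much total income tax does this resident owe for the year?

₹156825

Shadow minimum tax:
  Adjusted income: ₹744000 + ₹43000 + ₹80000 + ₹221500 = ₹1088500
  Less exemption ₹43000 → base ₹1045500
  ₹1045500 × 15% = ₹156825

Ordinary income tax:
  ₹391000 × 15% = ₹58650
  ₹167000 × 23% = ₹38410
  ₹186000 × 33% = ₹61380
  → ₹158440
  Less investment credit ₹30000 → ₹128440

₹156825 > ₹128440, so the shadow minimum tax is the binding amount.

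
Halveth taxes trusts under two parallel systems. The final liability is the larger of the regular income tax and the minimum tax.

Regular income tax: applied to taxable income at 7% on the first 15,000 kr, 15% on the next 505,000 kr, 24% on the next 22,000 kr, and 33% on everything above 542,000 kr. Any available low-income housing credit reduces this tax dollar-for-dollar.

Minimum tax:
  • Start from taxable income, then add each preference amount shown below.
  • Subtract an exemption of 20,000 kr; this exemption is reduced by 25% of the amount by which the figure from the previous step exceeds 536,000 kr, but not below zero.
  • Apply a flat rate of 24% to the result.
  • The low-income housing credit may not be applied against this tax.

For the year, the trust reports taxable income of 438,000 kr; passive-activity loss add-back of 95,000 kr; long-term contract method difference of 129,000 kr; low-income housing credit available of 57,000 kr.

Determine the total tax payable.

158,880 kr

Regular income tax:
  15,000 kr × 7% = 1,050 kr
  423,000 kr × 15% = 63,450 kr
  → 64,500 kr
  Less low-income housing credit 57,000 kr → 7,500 kr

Minimum tax:
  Adjusted income: 438,000 kr + 95,000 kr + 129,000 kr = 662,000 kr
  Exemption: 25% × (662,000 kr − 536,000 kr) = 31,500 kr ≥ 20,000 kr, so the exemption is fully phased out
  Base: 662,000 kr − 0 kr = 662,000 kr
  662,000 kr × 24% = 158,880 kr

158,880 kr > 7,500 kr, so the minimum tax is the binding amount.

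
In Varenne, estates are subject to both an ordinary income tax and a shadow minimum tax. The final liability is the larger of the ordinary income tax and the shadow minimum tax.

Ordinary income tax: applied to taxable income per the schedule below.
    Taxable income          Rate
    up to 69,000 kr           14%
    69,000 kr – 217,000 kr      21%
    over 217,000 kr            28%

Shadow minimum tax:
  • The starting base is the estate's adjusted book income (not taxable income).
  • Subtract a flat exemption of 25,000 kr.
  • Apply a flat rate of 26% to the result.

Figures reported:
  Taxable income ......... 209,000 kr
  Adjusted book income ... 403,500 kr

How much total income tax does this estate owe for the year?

Ordinary income tax:
  69,000 kr × 14% = 9,660 kr
  140,000 kr × 21% = 29,400 kr
  → 39,060 kr

Shadow minimum tax:
  Base (adjusted book income): 403,500 kr
  Less exemption 25,000 kr → base 378,500 kr
  378,500 kr × 26% = 98,410 kr

98,410 kr > 39,060 kr, so the shadow minimum tax is the binding amount.

98,410 kr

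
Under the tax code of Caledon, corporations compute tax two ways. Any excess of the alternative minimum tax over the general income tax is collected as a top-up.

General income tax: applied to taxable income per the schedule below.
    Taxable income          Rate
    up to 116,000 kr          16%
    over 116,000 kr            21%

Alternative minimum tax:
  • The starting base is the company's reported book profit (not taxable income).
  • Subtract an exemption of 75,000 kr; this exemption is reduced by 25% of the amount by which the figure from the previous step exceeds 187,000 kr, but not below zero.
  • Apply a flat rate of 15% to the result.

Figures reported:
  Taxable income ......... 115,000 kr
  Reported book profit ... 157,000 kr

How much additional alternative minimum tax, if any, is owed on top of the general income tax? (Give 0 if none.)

0 kr

Alternative minimum tax:
  Base (reported book profit): 157,000 kr
  Exemption: 157,000 kr ≤ 187,000 kr, so full 75,000 kr applies
  Base: 157,000 kr − 75,000 kr = 82,000 kr
  82,000 kr × 15% = 12,300 kr

General income tax:
  115,000 kr × 16% = 18,400 kr

12,300 kr ≤ 18,400 kr, so no add-on is due.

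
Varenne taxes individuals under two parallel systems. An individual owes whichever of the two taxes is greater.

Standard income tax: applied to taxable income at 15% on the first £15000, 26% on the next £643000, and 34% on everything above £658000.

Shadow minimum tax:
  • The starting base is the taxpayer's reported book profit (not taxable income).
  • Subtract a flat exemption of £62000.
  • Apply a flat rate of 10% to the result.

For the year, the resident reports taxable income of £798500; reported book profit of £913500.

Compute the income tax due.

£217200

Standard income tax:
  £15000 × 15% = £2250
  £643000 × 26% = £167180
  £140500 × 34% = £47770
  → £217200

Shadow minimum tax:
  Base (reported book profit): £913500
  Less exemption £62000 → base £851500
  £851500 × 10% = £85150

£217200 > £85150, so the standard income tax governs.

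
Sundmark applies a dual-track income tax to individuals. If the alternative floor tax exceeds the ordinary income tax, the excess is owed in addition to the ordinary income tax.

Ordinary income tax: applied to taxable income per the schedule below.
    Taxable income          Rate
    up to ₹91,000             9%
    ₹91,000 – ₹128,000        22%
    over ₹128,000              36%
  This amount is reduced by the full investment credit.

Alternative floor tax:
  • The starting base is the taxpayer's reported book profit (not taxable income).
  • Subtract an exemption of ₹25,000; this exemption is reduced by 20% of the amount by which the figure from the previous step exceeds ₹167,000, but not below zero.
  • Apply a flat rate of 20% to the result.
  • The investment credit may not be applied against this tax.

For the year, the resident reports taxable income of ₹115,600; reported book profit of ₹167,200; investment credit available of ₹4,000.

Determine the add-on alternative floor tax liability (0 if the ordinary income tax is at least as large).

₹18,846

Ordinary income tax:
  ₹91,000 × 9% = ₹8,190
  ₹24,600 × 22% = ₹5,412
  → ₹13,602
  Less investment credit ₹4,000 → ₹9,602

Alternative floor tax:
  Base (reported book profit): ₹167,200
  Exemption: ₹25,000 − 20% × (₹167,200 − ₹167,000) = ₹25,000 − ₹40 = ₹24,960
  Base: ₹167,200 − ₹24,960 = ₹142,240
  ₹142,240 × 20% = ₹28,448

Excess of alternative floor tax over ordinary income tax: ₹28,448 − ₹9,602 = ₹18,846.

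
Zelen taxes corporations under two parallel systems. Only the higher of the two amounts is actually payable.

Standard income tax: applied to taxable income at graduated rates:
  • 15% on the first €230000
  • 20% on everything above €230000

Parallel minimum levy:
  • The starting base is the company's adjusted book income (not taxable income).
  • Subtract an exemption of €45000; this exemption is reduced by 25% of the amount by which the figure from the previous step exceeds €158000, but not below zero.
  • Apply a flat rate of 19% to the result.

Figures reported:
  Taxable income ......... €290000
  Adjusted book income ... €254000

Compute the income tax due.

€46500

Standard income tax:
  €230000 × 15% = €34500
  €60000 × 20% = €12000
  → €46500

Parallel minimum levy:
  Base (adjusted book income): €254000
  Exemption: €45000 − 25% × (€254000 − €158000) = €45000 − €24000 = €21000
  Base: €254000 − €21000 = €233000
  €233000 × 19% = €44270

€46500 > €44270, so the standard income tax governs.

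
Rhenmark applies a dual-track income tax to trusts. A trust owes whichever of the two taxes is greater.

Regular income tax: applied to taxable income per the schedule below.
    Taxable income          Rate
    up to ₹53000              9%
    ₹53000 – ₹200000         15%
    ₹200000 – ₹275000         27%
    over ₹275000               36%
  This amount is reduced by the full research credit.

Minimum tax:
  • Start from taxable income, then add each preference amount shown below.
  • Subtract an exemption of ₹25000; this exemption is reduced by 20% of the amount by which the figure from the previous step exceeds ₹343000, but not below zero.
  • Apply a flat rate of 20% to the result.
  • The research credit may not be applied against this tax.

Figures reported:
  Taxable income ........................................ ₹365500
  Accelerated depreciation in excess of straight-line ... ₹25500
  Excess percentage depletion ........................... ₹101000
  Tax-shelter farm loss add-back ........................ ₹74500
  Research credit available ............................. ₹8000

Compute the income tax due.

₹113300

Minimum tax:
  Adjusted income: ₹365500 + ₹25500 + ₹101000 + ₹74500 = ₹566500
  Exemption: 20% × (₹566500 − ₹343000) = ₹44700 ≥ ₹25000, so the exemption is fully phased out
  Base: ₹566500 − ₹0 = ₹566500
  ₹566500 × 20% = ₹113300

Regular income tax:
  ₹53000 × 9% = ₹4770
  ₹147000 × 15% = ₹22050
  ₹75000 × 27% = ₹20250
  ₹90500 × 36% = ₹32580
  → ₹79650
  Less research credit ₹8000 → ₹71650

₹113300 > ₹71650, so the minimum tax is the binding amount.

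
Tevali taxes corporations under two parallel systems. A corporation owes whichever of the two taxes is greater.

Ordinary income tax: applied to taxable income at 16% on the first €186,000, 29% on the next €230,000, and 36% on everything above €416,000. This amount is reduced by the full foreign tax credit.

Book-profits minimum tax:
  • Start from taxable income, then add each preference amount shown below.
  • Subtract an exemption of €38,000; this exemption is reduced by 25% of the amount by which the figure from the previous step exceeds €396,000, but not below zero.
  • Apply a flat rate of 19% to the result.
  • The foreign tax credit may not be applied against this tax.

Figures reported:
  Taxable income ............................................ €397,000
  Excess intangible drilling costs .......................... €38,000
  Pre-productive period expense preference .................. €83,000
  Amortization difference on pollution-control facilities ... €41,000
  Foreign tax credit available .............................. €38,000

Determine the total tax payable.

Book-profits minimum tax:
  Adjusted income: €397,000 + €38,000 + €83,000 + €41,000 = €559,000
  Exemption: 25% × (€559,000 − €396,000) = €40,750 ≥ €38,000, so the exemption is fully phased out
  Base: €559,000 − €0 = €559,000
  €559,000 × 19% = €106,210

Ordinary income tax:
  €186,000 × 16% = €29,760
  €211,000 × 29% = €61,190
  → €90,950
  Less foreign tax credit €38,000 → €52,950

€106,210 > €52,950, so the book-profits minimum tax is the binding amount.

€106,210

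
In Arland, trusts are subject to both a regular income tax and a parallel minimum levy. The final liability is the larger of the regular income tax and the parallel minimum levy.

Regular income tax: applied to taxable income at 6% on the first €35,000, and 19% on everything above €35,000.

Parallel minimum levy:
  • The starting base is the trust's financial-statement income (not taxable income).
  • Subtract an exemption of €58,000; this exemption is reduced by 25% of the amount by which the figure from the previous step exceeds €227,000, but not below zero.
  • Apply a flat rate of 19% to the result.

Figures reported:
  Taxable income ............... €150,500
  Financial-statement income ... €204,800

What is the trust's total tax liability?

€27,892

Regular income tax:
  €35,000 × 6% = €2,100
  €115,500 × 19% = €21,945
  → €24,045

Parallel minimum levy:
  Base (financial-statement income): €204,800
  Exemption: €204,800 ≤ €227,000, so full €58,000 applies
  Base: €204,800 − €58,000 = €146,800
  €146,800 × 19% = €27,892

€27,892 > €24,045, so the parallel minimum levy is the binding amount.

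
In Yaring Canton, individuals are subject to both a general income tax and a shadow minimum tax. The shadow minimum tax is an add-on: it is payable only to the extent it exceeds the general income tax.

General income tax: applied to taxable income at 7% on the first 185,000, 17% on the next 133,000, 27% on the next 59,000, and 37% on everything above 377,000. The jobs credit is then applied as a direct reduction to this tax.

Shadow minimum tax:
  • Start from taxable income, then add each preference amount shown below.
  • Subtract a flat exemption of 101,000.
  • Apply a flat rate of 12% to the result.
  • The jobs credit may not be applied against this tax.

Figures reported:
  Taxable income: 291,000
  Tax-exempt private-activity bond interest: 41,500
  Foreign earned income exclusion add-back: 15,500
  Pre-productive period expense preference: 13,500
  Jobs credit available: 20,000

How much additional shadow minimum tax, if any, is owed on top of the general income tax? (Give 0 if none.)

20,290

Shadow minimum tax:
  Adjusted income: 291,000 + 41,500 + 15,500 + 13,500 = 361,500
  Less exemption 101,000 → base 260,500
  260,500 × 12% = 31,260

General income tax:
  185,000 × 7% = 12,950
  106,000 × 17% = 18,020
  → 30,970
  Less jobs credit 20,000 → 10,970

Excess of shadow minimum tax over general income tax: 31,260 − 10,970 = 20,290.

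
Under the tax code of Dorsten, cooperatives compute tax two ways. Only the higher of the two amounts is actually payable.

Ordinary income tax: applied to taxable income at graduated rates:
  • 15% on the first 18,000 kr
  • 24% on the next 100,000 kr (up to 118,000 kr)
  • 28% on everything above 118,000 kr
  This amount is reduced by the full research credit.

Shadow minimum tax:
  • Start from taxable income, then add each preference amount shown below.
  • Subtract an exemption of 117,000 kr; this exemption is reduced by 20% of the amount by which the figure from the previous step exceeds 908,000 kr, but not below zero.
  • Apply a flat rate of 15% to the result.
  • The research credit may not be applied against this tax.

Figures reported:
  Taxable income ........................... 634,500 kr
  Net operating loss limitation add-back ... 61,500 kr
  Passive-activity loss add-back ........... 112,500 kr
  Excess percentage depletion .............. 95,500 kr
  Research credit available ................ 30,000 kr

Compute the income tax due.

141,320 kr

Ordinary income tax:
  18,000 kr × 15% = 2,700 kr
  100,000 kr × 24% = 24,000 kr
  516,500 kr × 28% = 144,620 kr
  → 171,320 kr
  Less research credit 30,000 kr → 141,320 kr

Shadow minimum tax:
  Adjusted income: 634,500 kr + 61,500 kr + 112,500 kr + 95,500 kr = 904,000 kr
  Exemption: 904,000 kr ≤ 908,000 kr, so full 117,000 kr applies
  Base: 904,000 kr − 117,000 kr = 787,000 kr
  787,000 kr × 15% = 118,050 kr

141,320 kr > 118,050 kr, so the ordinary income tax governs.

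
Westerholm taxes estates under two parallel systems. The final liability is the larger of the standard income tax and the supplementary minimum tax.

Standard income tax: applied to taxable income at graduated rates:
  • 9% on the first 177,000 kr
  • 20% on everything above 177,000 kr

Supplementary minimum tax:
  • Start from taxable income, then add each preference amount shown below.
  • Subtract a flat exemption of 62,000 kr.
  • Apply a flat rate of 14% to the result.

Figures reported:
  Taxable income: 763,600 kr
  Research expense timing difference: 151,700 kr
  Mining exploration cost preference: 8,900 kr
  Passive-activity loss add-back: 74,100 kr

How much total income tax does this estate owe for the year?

Supplementary minimum tax:
  Adjusted income: 763,600 kr + 151,700 kr + 8,900 kr + 74,100 kr = 998,300 kr
  Less exemption 62,000 kr → base 936,300 kr
  936,300 kr × 14% = 131,082 kr

Standard income tax:
  177,000 kr × 9% = 15,930 kr
  586,600 kr × 20% = 117,320 kr
  → 133,250 kr

133,250 kr > 131,082 kr, so the standard income tax governs.

133,250 kr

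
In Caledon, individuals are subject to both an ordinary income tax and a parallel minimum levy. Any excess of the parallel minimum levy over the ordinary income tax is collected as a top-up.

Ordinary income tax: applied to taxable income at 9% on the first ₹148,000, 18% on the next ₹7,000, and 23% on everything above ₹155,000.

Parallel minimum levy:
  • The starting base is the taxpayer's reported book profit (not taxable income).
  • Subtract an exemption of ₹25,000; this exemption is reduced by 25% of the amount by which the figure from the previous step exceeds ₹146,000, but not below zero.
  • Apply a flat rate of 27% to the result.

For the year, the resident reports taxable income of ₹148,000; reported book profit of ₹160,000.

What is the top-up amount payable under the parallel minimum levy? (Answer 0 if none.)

₹24,075

Parallel minimum levy:
  Base (reported book profit): ₹160,000
  Exemption: ₹25,000 − 25% × (₹160,000 − ₹146,000) = ₹25,000 − ₹3,500 = ₹21,500
  Base: ₹160,000 − ₹21,500 = ₹138,500
  ₹138,500 × 27% = ₹37,395

Ordinary income tax:
  ₹148,000 × 9% = ₹13,320

Excess of parallel minimum levy over ordinary income tax: ₹37,395 − ₹13,320 = ₹24,075.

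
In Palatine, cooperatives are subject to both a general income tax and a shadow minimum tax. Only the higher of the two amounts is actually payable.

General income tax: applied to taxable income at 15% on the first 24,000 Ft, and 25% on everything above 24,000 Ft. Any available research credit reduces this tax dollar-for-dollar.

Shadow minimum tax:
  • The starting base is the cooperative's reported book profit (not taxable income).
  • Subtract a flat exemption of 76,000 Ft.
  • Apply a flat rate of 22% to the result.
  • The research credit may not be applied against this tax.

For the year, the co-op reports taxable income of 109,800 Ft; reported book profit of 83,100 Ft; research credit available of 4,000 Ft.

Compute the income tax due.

General income tax:
  24,000 Ft × 15% = 3,600 Ft
  85,800 Ft × 25% = 21,450 Ft
  → 25,050 Ft
  Less research credit 4,000 Ft → 21,050 Ft

Shadow minimum tax:
  Base (reported book profit): 83,100 Ft
  Less exemption 76,000 Ft → base 7,100 Ft
  7,100 Ft × 22% = 1,562 Ft

21,050 Ft > 1,562 Ft, so the general income tax governs.

21,050 Ft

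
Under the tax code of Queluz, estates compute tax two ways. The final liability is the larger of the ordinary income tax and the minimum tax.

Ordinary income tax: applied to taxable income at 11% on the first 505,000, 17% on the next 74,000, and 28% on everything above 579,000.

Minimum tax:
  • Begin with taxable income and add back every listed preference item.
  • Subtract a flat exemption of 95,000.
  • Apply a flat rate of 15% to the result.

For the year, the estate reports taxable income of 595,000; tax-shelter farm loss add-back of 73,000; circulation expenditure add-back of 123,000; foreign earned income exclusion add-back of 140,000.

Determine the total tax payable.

125,400

Ordinary income tax:
  505,000 × 11% = 55,550
  74,000 × 17% = 12,580
  16,000 × 28% = 4,480
  → 72,610

Minimum tax:
  Adjusted income: 595,000 + 73,000 + 123,000 + 140,000 = 931,000
  Less exemption 95,000 → base 836,000
  836,000 × 15% = 125,400

125,400 > 72,610, so the minimum tax is the binding amount.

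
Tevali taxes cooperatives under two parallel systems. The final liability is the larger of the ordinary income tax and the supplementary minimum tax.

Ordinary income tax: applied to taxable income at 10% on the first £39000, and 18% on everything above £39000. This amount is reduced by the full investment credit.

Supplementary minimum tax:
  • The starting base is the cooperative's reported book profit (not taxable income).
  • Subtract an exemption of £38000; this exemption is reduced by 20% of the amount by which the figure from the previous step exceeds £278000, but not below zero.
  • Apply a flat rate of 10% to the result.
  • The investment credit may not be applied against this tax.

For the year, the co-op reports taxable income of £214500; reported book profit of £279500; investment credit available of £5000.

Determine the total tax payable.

Ordinary income tax:
  £39000 × 10% = £3900
  £175500 × 18% = £31590
  → £35490
  Less investment credit £5000 → £30490

Supplementary minimum tax:
  Base (reported book profit): £279500
  Exemption: £38000 − 20% × (£279500 − £278000) = £38000 − £300 = £37700
  Base: £279500 − £37700 = £241800
  £241800 × 10% = £24180

£30490 > £24180, so the ordinary income tax governs.

£30490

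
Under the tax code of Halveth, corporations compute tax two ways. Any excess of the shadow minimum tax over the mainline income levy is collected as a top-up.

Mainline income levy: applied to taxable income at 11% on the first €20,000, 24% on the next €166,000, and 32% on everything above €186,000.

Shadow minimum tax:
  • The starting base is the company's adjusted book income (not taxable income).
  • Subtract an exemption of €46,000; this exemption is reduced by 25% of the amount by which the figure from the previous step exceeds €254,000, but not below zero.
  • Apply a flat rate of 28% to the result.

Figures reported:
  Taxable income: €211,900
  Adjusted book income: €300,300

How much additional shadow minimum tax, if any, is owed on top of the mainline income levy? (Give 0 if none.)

Mainline income levy:
  €20,000 × 11% = €2,200
  €166,000 × 24% = €39,840
  €25,900 × 32% = €8,288
  → €50,328

Shadow minimum tax:
  Base (adjusted book income): €300,300
  Exemption: €46,000 − 25% × (€300,300 − €254,000) = €46,000 − €11,575 = €34,425
  Base: €300,300 − €34,425 = €265,875
  €265,875 × 28% = €74,445

Excess of shadow minimum tax over mainline income levy: €74,445 − €50,328 = €24,117.

€24,117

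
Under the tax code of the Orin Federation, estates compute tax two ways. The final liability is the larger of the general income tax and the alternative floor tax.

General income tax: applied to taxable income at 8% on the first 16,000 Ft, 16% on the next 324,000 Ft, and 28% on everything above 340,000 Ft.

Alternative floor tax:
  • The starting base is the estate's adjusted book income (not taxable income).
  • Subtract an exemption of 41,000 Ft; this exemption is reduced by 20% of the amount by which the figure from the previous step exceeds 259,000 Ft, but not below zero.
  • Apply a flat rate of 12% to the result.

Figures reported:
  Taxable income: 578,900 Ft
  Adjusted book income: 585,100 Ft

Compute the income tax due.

General income tax:
  16,000 Ft × 8% = 1,280 Ft
  324,000 Ft × 16% = 51,840 Ft
  238,900 Ft × 28% = 66,892 Ft
  → 120,012 Ft

Alternative floor tax:
  Base (adjusted book income): 585,100 Ft
  Exemption: 20% × (585,100 Ft − 259,000 Ft) = 65,220 Ft ≥ 41,000 Ft, so the exemption is fully phased out
  Base: 585,100 Ft − 0 Ft = 585,100 Ft
  585,100 Ft × 12% = 70,212 Ft

120,012 Ft > 70,212 Ft, so the general income tax governs.

120,012 Ft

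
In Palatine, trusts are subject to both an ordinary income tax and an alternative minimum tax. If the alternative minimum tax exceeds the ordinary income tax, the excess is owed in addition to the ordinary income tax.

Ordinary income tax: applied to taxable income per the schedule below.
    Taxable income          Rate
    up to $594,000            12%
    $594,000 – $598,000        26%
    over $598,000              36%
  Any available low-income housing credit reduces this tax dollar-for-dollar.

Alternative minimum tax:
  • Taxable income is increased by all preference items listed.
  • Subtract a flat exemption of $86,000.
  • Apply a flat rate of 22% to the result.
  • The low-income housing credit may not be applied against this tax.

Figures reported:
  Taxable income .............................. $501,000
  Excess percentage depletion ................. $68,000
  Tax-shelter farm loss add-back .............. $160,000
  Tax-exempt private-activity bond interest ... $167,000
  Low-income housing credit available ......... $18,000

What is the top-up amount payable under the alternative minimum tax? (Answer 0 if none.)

$136,080

Ordinary income tax:
  $501,000 × 12% = $60,120
  Less low-income housing credit $18,000 → $42,120

Alternative minimum tax:
  Adjusted income: $501,000 + $68,000 + $160,000 + $167,000 = $896,000
  Less exemption $86,000 → base $810,000
  $810,000 × 22% = $178,200

Excess of alternative minimum tax over ordinary income tax: $178,200 − $42,120 = $136,080.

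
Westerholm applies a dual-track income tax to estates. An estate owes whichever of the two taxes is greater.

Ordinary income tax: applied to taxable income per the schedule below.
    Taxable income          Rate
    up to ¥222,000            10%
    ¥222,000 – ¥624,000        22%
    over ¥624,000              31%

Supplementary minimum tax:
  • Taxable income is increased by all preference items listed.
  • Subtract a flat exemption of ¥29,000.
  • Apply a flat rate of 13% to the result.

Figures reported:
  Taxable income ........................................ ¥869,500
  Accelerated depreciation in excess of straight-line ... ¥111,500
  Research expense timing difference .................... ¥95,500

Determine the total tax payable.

Supplementary minimum tax:
  Adjusted income: ¥869,500 + ¥111,500 + ¥95,500 = ¥1,076,500
  Less exemption ¥29,000 → base ¥1,047,500
  ¥1,047,500 × 13% = ¥136,175

Ordinary income tax:
  ¥222,000 × 10% = ¥22,200
  ¥402,000 × 22% = ¥88,440
  ¥245,500 × 31% = ¥76,105
  → ¥186,745

¥186,745 > ¥136,175, so the ordinary income tax governs.

¥186,745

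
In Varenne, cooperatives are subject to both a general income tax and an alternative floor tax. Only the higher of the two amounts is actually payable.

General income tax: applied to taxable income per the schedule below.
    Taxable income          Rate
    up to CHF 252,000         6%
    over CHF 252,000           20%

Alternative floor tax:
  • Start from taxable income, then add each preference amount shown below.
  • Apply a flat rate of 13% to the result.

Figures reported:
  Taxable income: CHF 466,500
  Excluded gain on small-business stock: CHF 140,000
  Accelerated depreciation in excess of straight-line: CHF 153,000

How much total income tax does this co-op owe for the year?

CHF 98,735

Alternative floor tax:
  Adjusted income: CHF 466,500 + CHF 140,000 + CHF 153,000 = CHF 759,500
  CHF 759,500 × 13% = CHF 98,735

General income tax:
  CHF 252,000 × 6% = CHF 15,120
  CHF 214,500 × 20% = CHF 42,900
  → CHF 58,020

CHF 98,735 > CHF 58,020, so the alternative floor tax is the binding amount.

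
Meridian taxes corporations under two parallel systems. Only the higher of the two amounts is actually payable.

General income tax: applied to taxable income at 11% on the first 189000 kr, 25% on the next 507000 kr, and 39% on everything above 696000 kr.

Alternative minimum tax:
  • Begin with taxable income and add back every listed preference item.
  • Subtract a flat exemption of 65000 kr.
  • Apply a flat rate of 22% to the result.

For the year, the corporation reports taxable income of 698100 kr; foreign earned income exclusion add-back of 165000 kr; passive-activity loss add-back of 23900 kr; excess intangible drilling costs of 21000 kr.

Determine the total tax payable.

185460 kr

Alternative minimum tax:
  Adjusted income: 698100 kr + 165000 kr + 23900 kr + 21000 kr = 908000 kr
  Less exemption 65000 kr → base 843000 kr
  843000 kr × 22% = 185460 kr

General income tax:
  189000 kr × 11% = 20790 kr
  507000 kr × 25% = 126750 kr
  2100 kr × 39% = 819 kr
  → 148359 kr

185460 kr > 148359 kr, so the alternative minimum tax is the binding amount.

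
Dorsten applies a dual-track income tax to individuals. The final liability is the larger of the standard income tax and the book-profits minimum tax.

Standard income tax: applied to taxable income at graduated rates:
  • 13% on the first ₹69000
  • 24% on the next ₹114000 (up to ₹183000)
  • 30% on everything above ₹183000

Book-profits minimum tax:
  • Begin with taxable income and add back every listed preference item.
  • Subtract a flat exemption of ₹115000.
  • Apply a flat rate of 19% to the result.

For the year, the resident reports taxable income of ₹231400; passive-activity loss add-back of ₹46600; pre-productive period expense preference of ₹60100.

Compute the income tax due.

Standard income tax:
  ₹69000 × 13% = ₹8970
  ₹114000 × 24% = ₹27360
  ₹48400 × 30% = ₹14520
  → ₹50850

Book-profits minimum tax:
  Adjusted income: ₹231400 + ₹46600 + ₹60100 = ₹338100
  Less exemption ₹115000 → base ₹223100
  ₹223100 × 19% = ₹42389

₹50850 > ₹42389, so the standard income tax governs.

₹50850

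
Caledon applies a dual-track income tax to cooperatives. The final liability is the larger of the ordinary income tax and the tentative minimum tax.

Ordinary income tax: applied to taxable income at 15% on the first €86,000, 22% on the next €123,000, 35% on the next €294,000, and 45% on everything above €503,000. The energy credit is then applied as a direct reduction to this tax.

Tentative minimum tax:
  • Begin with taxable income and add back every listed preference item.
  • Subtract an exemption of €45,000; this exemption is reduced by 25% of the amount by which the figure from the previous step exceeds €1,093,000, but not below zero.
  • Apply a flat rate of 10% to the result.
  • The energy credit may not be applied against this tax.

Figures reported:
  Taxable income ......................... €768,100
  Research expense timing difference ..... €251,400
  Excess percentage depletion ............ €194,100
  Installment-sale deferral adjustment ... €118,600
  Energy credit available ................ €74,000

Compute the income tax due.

€188,155

Tentative minimum tax:
  Adjusted income: €768,100 + €251,400 + €194,100 + €118,600 = €1,332,200
  Exemption: 25% × (€1,332,200 − €1,093,000) = €59,800 ≥ €45,000, so the exemption is fully phased out
  Base: €1,332,200 − €0 = €1,332,200
  €1,332,200 × 10% = €133,220

Ordinary income tax:
  €86,000 × 15% = €12,900
  €123,000 × 22% = €27,060
  €294,000 × 35% = €102,900
  €265,100 × 45% = €119,295
  → €262,155
  Less energy credit €74,000 → €188,155

€188,155 > €133,220, so the ordinary income tax governs.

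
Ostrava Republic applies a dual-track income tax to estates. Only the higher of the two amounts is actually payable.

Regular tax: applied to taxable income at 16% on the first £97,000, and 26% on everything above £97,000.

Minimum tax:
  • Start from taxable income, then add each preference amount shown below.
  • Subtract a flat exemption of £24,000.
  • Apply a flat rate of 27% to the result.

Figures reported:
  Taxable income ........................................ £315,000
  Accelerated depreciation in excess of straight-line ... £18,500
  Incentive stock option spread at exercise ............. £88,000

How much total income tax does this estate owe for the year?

Minimum tax:
  Adjusted income: £315,000 + £18,500 + £88,000 = £421,500
  Less exemption £24,000 → base £397,500
  £397,500 × 27% = £107,325

Regular tax:
  £97,000 × 16% = £15,520
  £218,000 × 26% = £56,680
  → £72,200

£107,325 > £72,200, so the minimum tax is the binding amount.

£107,325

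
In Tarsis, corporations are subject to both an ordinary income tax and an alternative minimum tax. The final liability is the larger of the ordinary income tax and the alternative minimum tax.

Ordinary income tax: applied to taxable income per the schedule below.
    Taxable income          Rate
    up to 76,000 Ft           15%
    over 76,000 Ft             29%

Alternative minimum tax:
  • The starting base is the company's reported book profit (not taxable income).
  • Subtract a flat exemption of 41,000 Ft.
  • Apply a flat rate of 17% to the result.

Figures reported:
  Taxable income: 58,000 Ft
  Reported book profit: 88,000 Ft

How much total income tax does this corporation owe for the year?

8,700 Ft

Alternative minimum tax:
  Base (reported book profit): 88,000 Ft
  Less exemption 41,000 Ft → base 47,000 Ft
  47,000 Ft × 17% = 7,990 Ft

Ordinary income tax:
  58,000 Ft × 15% = 8,700 Ft

8,700 Ft > 7,990 Ft, so the ordinary income tax governs.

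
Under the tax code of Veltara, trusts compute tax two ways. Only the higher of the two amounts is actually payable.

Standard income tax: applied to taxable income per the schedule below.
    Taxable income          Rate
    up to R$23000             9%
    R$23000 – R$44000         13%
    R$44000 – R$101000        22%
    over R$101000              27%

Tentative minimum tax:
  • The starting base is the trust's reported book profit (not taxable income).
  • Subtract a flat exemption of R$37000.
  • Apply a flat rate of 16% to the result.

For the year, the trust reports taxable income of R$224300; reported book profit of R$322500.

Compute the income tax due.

R$50631

Tentative minimum tax:
  Base (reported book profit): R$322500
  Less exemption R$37000 → base R$285500
  R$285500 × 16% = R$45680

Standard income tax:
  R$23000 × 9% = R$2070
  R$21000 × 13% = R$2730
  R$57000 × 22% = R$12540
  R$123300 × 27% = R$33291
  → R$50631

R$50631 > R$45680, so the standard income tax governs.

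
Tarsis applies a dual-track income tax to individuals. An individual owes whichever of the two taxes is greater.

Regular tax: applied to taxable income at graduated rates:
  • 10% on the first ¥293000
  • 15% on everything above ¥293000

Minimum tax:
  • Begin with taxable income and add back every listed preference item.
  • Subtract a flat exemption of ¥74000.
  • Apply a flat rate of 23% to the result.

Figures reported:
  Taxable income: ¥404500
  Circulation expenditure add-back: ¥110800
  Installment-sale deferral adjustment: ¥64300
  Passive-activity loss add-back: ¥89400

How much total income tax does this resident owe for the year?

Regular tax:
  ¥293000 × 10% = ¥29300
  ¥111500 × 15% = ¥16725
  → ¥46025

Minimum tax:
  Adjusted income: ¥404500 + ¥110800 + ¥64300 + ¥89400 = ¥669000
  Less exemption ¥74000 → base ¥595000
  ¥595000 × 23% = ¥136850

¥136850 > ¥46025, so the minimum tax is the binding amount.

¥136850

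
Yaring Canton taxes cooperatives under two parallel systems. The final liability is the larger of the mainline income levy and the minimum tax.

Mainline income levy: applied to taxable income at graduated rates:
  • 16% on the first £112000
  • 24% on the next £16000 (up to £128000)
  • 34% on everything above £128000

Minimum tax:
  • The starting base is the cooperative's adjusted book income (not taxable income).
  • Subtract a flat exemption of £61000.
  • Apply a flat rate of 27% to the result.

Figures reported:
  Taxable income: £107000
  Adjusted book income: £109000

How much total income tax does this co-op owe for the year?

Minimum tax:
  Base (adjusted book income): £109000
  Less exemption £61000 → base £48000
  £48000 × 27% = £12960

Mainline income levy:
  £107000 × 16% = £17120

£17120 > £12960, so the mainline income levy governs.

£17120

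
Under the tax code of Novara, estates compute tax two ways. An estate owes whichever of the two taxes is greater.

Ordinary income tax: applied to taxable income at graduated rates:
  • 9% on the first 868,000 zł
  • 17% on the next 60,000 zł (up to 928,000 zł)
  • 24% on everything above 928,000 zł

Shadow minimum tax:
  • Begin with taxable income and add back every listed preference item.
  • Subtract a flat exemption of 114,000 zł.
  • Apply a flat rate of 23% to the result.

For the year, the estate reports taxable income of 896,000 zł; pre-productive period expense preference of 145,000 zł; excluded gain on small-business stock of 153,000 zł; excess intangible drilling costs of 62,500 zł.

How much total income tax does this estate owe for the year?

Shadow minimum tax:
  Adjusted income: 896,000 zł + 145,000 zł + 153,000 zł + 62,500 zł = 1,256,500 zł
  Less exemption 114,000 zł → base 1,142,500 zł
  1,142,500 zł × 23% = 262,775 zł

Ordinary income tax:
  868,000 zł × 9% = 78,120 zł
  28,000 zł × 17% = 4,760 zł
  → 82,880 zł

262,775 zł > 82,880 zł, so the shadow minimum tax is the binding amount.

262,775 zł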